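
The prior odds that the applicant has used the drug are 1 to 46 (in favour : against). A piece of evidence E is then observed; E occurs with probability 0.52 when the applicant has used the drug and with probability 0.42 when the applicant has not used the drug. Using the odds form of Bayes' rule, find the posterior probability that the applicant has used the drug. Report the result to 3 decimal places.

Posterior probability ≈ 0.026

Prior odds = 1/46 = 0.021739.
Likelihood ratio for E = 0.52/0.42 = 1.2381.
Posterior odds = prior odds × LR = 0.026915.
Posterior probability = odds/(1+odds) = 0.026915/1.0269 = 0.026.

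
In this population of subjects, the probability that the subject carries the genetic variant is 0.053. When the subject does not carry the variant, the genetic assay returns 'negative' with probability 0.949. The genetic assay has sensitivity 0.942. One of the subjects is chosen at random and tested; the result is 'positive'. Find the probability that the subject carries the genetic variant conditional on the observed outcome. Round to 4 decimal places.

P(H | E) ≈ 0.5083

Write H for 'the subject carries the genetic variant'. Prior odds H:¬H = 0.053/0.947 = 0.055966. For the 'positive' outcome, the likelihood ratio is 0.942/0.051 = 18.471.
Posterior odds = 0.055966 × 18.471 = 1.0337, so P(H|E) = 1.0337/(1+1.0337) = 0.5083.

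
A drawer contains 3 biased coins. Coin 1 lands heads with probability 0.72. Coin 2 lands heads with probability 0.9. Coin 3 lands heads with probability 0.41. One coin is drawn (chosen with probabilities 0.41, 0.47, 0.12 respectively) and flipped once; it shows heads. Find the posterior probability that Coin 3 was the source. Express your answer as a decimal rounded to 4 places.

Tabulate prior·likelihood by source: [1] prior 0.41, lik 0.72, product 0.2952; [2] prior 0.47, lik 0.9, product 0.4230; [3] prior 0.12, lik 0.41, product 0.04920.
Normalizing constant = 0.76740; the posterior for Coin 3 is its product over the sum, 0.04920/0.76740 = 0.0641.

Posterior probability ≈ 0.0641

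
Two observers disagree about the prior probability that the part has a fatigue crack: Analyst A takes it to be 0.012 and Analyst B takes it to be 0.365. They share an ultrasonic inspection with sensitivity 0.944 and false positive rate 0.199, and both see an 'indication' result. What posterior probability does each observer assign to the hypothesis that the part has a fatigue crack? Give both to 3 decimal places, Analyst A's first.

Analyst A: 0.054; Analyst B: 0.732

P('+'|H) = 0.944, P('+'|¬H) = 0.199.
Analyst A: numerator 0.944·0.012 = 0.011328; evidence = 0.011328+0.199·0.988 = 0.20794; posterior = 0.054.
Analyst B: numerator 0.944·0.365 = 0.34456; evidence = 0.34456+0.199·0.635 = 0.47092; posterior = 0.732.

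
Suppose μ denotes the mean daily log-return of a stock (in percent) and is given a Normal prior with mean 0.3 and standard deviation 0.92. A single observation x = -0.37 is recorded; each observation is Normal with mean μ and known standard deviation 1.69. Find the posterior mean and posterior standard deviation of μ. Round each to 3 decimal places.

With known σ, the Normal prior is conjugate. Weight on the data is w = (n/σ²)/(n/σ² + 1/τ₀²) = 0.350128/(0.350128+1.18147) = 0.22860.
Posterior mean = w·x̄ + (1−w)·μ₀ = 0.22860·-0.37 + 0.77140·0.3 = 0.147. Posterior variance = 1/(0.350128+1.18147) = 0.652911, so SD = 0.808.

Posterior mean ≈ 0.147; posterior SD ≈ 0.808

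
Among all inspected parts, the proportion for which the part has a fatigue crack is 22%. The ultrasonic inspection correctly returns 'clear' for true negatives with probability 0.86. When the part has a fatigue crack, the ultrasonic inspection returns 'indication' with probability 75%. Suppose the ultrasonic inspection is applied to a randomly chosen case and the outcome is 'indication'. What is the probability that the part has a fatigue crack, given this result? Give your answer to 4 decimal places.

Write H for 'the part has a fatigue crack'. Prior odds H:¬H = 0.22/0.78 = 0.28205. For the 'indication' outcome, the likelihood ratio is 0.75/0.14 = 5.3571.
Posterior odds = 0.28205 × 5.3571 = 1.5110, so P(H|E) = 1.5110/(1+1.5110) = 0.6018.

P(H | E) ≈ 0.6018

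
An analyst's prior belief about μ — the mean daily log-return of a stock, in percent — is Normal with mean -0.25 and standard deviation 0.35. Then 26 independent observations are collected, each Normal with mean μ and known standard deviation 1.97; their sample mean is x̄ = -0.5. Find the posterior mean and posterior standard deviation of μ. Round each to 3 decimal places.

Prior precision 1/τ₀² = 1/0.35² = 8.16327; data precision n/σ² = 26/1.97² = 6.69948.
Posterior precision = 8.16327 + 6.69948 = 14.8627, giving posterior SD = 1/√14.8627 = 0.259.
Posterior mean = (8.16327·-0.25 + 6.69948·-0.5) / 14.8627 = -0.363.

Posterior mean ≈ -0.363; posterior SD ≈ 0.259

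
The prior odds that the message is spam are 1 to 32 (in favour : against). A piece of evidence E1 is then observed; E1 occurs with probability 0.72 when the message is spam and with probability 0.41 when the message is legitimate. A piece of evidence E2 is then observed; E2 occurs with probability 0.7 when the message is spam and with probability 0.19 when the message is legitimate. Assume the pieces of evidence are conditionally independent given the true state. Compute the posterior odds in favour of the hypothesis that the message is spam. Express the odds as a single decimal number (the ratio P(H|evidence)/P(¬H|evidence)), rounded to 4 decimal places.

Posterior odds ≈ 0.2022

Prior odds = 1/32 = 0.031250. In log-odds, ln(0.031250) = -3.4657.
Add log likelihood ratios: ln(1.7561) + ln(3.6842) = 1.8672.
Posterior log-odds = -1.5986, so posterior odds = exp(-1.5986) = 0.20218.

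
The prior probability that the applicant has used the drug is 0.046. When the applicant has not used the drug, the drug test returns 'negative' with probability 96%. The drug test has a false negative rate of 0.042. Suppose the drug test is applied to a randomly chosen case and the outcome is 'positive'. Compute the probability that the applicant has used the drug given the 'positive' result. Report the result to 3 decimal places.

P(H | E) ≈ 0.536

Write H for 'the applicant has used the drug'. Prior odds H:¬H = 0.046/0.954 = 0.048218. For the 'positive' outcome, the likelihood ratio is 0.958/0.04 = 23.950.
Posterior odds = 0.048218 × 23.950 = 1.1548, so P(H|E) = 1.1548/(1+1.1548) = 0.536.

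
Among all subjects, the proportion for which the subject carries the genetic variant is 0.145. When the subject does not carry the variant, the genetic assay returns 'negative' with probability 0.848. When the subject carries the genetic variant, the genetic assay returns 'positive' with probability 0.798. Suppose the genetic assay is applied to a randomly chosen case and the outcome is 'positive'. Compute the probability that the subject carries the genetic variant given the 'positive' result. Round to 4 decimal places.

P(H | E) ≈ 0.4710

Write H for 'the subject carries the genetic variant'. Prior odds H:¬H = 0.145/0.855 = 0.16959. For the 'positive' outcome, the likelihood ratio is 0.798/0.152 = 5.2500.
Posterior odds = 0.16959 × 5.2500 = 0.89035, so P(H|E) = 0.89035/(1+0.89035) = 0.4710.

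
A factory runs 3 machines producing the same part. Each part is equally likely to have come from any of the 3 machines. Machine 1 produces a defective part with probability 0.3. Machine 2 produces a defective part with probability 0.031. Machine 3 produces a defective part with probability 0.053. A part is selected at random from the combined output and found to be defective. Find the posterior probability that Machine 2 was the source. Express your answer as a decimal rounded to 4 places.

Posterior probability ≈ 0.0807

Tabulate prior·likelihood by source: [1] prior 0.333333, lik 0.3, product 0.1000; [2] prior 0.333333, lik 0.031, product 0.01033; [3] prior 0.333333, lik 0.053, product 0.01767.
Normalizing constant = 0.12800; the posterior for Machine 2 is its product over the sum, 0.01033/0.12800 = 0.0807.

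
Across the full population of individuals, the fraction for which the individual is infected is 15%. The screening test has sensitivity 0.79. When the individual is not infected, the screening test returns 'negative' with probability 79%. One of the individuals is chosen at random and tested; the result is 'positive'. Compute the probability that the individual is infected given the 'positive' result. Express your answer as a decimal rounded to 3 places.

P(H | E) ≈ 0.399

Let H be the event that the individual is infected. P(H) = 0.15, so P(¬H) = 0.85. With E the 'positive' result, P(E|H) = 0.79 and P(E|¬H) = 0.21.
P(E) = 0.79·0.15 + 0.21·0.85 = 0.11850 + 0.17850 = 0.29700.
By Bayes' theorem, P(H|E) = 0.11850 / 0.29700 = 0.399.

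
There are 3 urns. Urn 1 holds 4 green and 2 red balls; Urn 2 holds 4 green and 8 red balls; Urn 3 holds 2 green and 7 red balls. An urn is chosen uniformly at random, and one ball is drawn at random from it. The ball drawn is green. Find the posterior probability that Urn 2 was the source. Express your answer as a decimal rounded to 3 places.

P(green|Urn 1) = 0.6667; P(green|Urn 2) = 0.3333; P(green|Urn 3) = 0.2222.
Prior × likelihood for each source: 0.333333·0.6667=0.2222, 0.333333·0.3333=0.1111, 0.333333·0.2222=0.07407. Summing gives P(green) = 0.40741.
P(Urn 2 | green) = 0.1111 / 0.40741 = 0.273.

Posterior probability ≈ 0.273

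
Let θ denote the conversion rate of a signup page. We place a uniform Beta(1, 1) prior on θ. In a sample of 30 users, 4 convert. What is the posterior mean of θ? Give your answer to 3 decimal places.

Observing 4 successes and 26 failures updates Beta(1, 1) by adding the success and failure counts to the two shape parameters: α = 1+4 = 5, β = 1+26 = 27.
Posterior mean = α/(α+β) = 5/32 = 0.156.

Posterior mean ≈ 0.156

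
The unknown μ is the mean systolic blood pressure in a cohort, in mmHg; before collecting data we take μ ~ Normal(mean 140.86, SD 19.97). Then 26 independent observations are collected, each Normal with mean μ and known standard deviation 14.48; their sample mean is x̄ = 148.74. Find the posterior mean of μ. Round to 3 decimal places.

Posterior mean ≈ 148.584

Prior precision 1/τ₀² = 1/19.97² = 0.00250752; data precision n/σ² = 26/14.48² = 0.124004.
Posterior precision = 0.00250752 + 0.124004 = 0.126512.
Posterior mean = (0.00250752·140.86 + 0.124004·148.74) / 0.126512 = 148.584.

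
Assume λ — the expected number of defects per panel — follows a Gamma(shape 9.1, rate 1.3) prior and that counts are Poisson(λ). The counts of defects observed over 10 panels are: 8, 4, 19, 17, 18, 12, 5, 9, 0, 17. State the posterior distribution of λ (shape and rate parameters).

The Poisson likelihood adds the total count to the shape and the number of exposure periods to the rate. Here ∑xᵢ = 109 and n = 10, so shape 9.1→118.1 and rate 1.3→11.3.

Posterior: Gamma(shape=118.1, rate=11.3)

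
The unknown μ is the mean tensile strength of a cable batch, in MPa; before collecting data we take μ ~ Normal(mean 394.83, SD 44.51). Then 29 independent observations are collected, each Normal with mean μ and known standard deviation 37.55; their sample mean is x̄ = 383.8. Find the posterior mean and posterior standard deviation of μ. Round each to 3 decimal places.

Prior precision 1/τ₀² = 1/44.51² = 0.00050476; data precision n/σ² = 29/37.55² = 0.0205673.
Posterior precision = 0.00050476 + 0.0205673 = 0.0210721, giving posterior SD = 1/√0.0210721 = 6.889.
Posterior mean = (0.00050476·394.83 + 0.0205673·383.8) / 0.0210721 = 384.064.

Posterior mean ≈ 384.064; posterior SD ≈ 6.889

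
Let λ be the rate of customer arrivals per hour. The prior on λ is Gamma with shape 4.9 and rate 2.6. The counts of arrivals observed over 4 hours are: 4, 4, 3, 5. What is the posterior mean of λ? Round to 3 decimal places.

Posterior mean ≈ 3.167

Total count ∑xᵢ = 16 over n = 4 hours.
Gamma is conjugate to the Poisson likelihood: posterior is Gamma(shape = 4.9+16 = 20.9, rate = 2.6+4 = 6.6).
Posterior mean = shape/rate = 20.9/6.6 = 3.167.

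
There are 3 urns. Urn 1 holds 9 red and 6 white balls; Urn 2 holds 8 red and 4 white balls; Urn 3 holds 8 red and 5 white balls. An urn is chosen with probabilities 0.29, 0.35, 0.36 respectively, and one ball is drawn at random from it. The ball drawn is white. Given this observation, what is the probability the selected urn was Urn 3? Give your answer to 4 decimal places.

Posterior probability ≈ 0.3731

P(white|Urn 1) = 0.4; P(white|Urn 2) = 0.3333; P(white|Urn 3) = 0.3846.
Prior × likelihood for each source: 0.29·0.4=0.1160, 0.35·0.3333=0.1167, 0.36·0.3846=0.1385. Summing gives P(white) = 0.37113.
P(Urn 3 | white) = 0.1385 / 0.37113 = 0.3731.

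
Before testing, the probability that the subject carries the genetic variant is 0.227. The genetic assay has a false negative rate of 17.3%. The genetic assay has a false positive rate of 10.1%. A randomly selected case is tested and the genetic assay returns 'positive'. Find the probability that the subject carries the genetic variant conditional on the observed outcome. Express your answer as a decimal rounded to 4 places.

P(H | E) ≈ 0.7063

Let H be the event that the subject carries the genetic variant. P(H) = 0.227, so P(¬H) = 0.773. With E the 'positive' result, P(E|H) = 0.827 and P(E|¬H) = 0.101.
P(E) = 0.827·0.227 + 0.101·0.773 = 0.18773 + 0.078073 = 0.26580.
By Bayes' theorem, P(H|E) = 0.18773 / 0.26580 = 0.7063.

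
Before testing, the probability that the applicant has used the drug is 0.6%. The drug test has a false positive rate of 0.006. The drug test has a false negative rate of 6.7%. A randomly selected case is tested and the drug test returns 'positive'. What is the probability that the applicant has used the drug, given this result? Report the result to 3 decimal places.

Write H for 'the applicant has used the drug'. Prior odds H:¬H = 0.006/0.994 = 0.0060362. For the 'positive' outcome, the likelihood ratio is 0.933/0.006 = 155.50.
Posterior odds = 0.0060362 × 155.50 = 0.93863, so P(H|E) = 0.93863/(1+0.93863) = 0.484.

P(H | E) ≈ 0.484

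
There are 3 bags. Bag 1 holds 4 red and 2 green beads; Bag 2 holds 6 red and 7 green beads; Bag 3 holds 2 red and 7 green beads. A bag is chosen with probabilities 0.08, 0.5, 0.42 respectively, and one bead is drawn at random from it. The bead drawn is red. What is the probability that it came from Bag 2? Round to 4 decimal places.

Posterior probability ≈ 0.6114

P(red|Bag 1) = 0.6667; P(red|Bag 2) = 0.4615; P(red|Bag 3) = 0.2222.
Prior × likelihood for each source: 0.08·0.6667=0.05333, 0.5·0.4615=0.2308, 0.42·0.2222=0.09333. Summing gives P(red) = 0.37744.
P(Bag 2 | red) = 0.2308 / 0.37744 = 0.6114.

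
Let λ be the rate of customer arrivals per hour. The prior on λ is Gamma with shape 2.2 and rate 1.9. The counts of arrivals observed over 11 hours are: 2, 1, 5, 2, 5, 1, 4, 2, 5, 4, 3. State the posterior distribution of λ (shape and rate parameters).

Posterior: Gamma(shape=36.2, rate=12.9)

The Poisson likelihood adds the total count to the shape and the number of exposure periods to the rate. Here ∑xᵢ = 34 and n = 11, so shape 2.2→36.2 and rate 1.9→12.9.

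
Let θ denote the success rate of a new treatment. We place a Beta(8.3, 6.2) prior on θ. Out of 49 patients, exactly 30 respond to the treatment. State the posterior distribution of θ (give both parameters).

Posterior: Beta(38.3, 25.2)

Observing 30 successes and 19 failures updates Beta(8.3, 6.2) by adding the success and failure counts to the two shape parameters: α = 8.3+30 = 38.3, β = 6.2+19 = 25.2.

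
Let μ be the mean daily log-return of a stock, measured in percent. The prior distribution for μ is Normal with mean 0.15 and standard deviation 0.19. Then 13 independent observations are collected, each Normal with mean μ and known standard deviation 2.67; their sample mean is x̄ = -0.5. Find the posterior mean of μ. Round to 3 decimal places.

With known σ, the Normal prior is conjugate. Weight on the data is w = (n/σ²)/(n/σ² + 1/τ₀²) = 1.82356/(1.82356+27.7008) = 0.061765.
Posterior mean = w·x̄ + (1−w)·μ₀ = 0.061765·-0.5 + 0.93824·0.15 = 0.110.

Posterior mean ≈ 0.110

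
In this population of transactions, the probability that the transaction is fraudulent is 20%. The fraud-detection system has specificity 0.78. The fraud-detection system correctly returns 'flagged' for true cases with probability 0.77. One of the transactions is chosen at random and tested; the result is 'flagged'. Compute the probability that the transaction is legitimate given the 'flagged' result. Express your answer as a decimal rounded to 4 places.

Let H be the event that the transaction is fraudulent. P(H) = 0.2, so P(¬H) = 0.8. With E the 'flagged' result, P(E|H) = 0.77 and P(E|¬H) = 0.22.
P(E) = 0.77·0.2 + 0.22·0.8 = 0.15400 + 0.17600 = 0.33000.
By Bayes' theorem, P(H|E) = 0.15400 / 0.33000 = 0.4667. Hence P(¬H|E) = 1 − 0.4667 = 0.5333.

P(¬H | E) ≈ 0.5333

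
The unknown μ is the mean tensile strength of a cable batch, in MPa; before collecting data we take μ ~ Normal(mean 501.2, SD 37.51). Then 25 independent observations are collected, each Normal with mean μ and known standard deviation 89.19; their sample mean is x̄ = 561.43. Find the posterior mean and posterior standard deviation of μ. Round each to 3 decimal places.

With known σ, the Normal prior is conjugate. Weight on the data is w = (n/σ²)/(n/σ² + 1/τ₀²) = 0.00314273/(0.00314273+0.00071073) = 0.81556.
Posterior mean = w·x̄ + (1−w)·μ₀ = 0.81556·561.43 + 0.18444·501.2 = 550.321. Posterior variance = 1/(0.00314273+0.00071073) = 259.507, so SD = 16.109.

Posterior mean ≈ 550.321; posterior SD ≈ 16.109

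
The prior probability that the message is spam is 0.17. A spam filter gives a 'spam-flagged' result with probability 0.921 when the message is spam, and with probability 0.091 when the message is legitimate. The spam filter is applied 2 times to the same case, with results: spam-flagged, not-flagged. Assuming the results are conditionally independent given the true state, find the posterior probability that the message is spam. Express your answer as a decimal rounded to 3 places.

Posterior P(H) ≈ 0.153

With H the event that the message is spam, the joint likelihood of the observed sequence is P(data|H) = 0.921·0.079 = 0.072759 and P(data|¬H) = 0.091·0.909 = 0.082719.
Bayes: P(H|data) = 0.17·0.072759 / (0.17·0.072759 + 0.83·0.082719) = 0.012369/0.081026 = 0.1527.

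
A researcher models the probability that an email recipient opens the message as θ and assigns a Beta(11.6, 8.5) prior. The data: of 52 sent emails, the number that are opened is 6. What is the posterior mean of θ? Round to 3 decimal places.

Posterior mean ≈ 0.244

The binomial likelihood is conjugate to the Beta prior: with 6 successes and 46 failures, the posterior is Beta(11.6+6, 8.5+46) = Beta(17.6, 54.5).
E[θ | data] = 17.6/(17.6+54.5) = 0.244.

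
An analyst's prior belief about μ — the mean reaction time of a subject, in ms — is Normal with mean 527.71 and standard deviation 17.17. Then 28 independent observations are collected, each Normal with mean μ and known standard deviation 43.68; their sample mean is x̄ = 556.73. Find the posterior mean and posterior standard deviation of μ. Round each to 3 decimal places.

Posterior mean ≈ 551.282; posterior SD ≈ 7.440

With known σ, the Normal prior is conjugate. Weight on the data is w = (n/σ²)/(n/σ² + 1/τ₀²) = 0.0146755/(0.0146755+0.00339203) = 0.81226.
Posterior mean = w·x̄ + (1−w)·μ₀ = 0.81226·556.73 + 0.18774·527.71 = 551.282. Posterior variance = 1/(0.0146755+0.00339203) = 55.3479, so SD = 7.440.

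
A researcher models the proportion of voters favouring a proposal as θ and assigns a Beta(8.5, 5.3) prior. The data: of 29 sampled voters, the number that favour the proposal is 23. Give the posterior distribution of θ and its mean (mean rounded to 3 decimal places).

Posterior: Beta(31.5, 11.3); mean ≈ 0.736

Observing 23 successes and 6 failures updates Beta(8.5, 5.3) by adding the success and failure counts to the two shape parameters: α = 8.5+23 = 31.5, β = 5.3+6 = 11.3.
Posterior mean = α/(α+β) = 31.5/42.8 = 0.736.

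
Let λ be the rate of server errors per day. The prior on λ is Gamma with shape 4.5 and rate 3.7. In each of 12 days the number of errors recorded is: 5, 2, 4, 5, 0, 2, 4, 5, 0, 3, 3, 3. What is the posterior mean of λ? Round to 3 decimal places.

Posterior mean ≈ 2.580

The Poisson likelihood adds the total count to the shape and the number of exposure periods to the rate. Here ∑xᵢ = 36 and n = 12, so shape 4.5→40.5 and rate 3.7→15.7.
E[λ | data] = 40.5/15.7 = 2.580.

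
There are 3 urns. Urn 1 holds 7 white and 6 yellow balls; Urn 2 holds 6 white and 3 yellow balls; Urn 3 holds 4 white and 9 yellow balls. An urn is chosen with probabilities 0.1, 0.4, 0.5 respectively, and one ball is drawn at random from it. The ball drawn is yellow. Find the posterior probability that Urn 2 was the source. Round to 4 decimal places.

Tabulate prior·likelihood by source: [1] prior 0.1, lik 0.4615, product 0.04615; [2] prior 0.4, lik 0.3333, product 0.1333; [3] prior 0.5, lik 0.6923, product 0.3462.
Normalizing constant = 0.52564; the posterior for Urn 2 is its product over the sum, 0.1333/0.52564 = 0.2537.

Posterior probability ≈ 0.2537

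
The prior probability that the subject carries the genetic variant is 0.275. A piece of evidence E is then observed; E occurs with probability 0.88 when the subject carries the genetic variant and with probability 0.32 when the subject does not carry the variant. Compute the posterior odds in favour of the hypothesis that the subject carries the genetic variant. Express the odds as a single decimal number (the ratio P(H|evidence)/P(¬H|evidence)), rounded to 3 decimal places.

Prior odds = 0.275/(1−0.275) = 0.37931.
Likelihood ratio for E = 0.88/0.32 = 2.7500.
Posterior odds = prior odds × LR = 1.0431.

Posterior odds ≈ 1.043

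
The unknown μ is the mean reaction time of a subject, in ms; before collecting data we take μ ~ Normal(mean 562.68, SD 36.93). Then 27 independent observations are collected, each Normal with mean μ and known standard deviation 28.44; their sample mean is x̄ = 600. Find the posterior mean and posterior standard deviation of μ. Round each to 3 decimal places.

Posterior mean ≈ 599.198; posterior SD ≈ 5.414

Prior precision 1/τ₀² = 1/36.93² = 0.00073323; data precision n/σ² = 27/28.44² = 0.0333814.
Posterior precision = 0.00073323 + 0.0333814 = 0.0341146, giving posterior SD = 1/√0.0341146 = 5.414.
Posterior mean = (0.00073323·562.68 + 0.0333814·600) / 0.0341146 = 599.198.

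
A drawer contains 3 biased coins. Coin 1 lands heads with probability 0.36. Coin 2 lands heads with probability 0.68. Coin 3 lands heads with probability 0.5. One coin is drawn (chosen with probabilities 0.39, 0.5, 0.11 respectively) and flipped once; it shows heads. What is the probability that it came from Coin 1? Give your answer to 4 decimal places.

P(heads|C1) = 0.36; P(heads|C2) = 0.68; P(heads|C3) = 0.5.
Prior × likelihood for each source: 0.39·0.36=0.1404, 0.5·0.68=0.3400, 0.11·0.5=0.05500. Summing gives P(heads) = 0.53540.
P(Coin 1 | heads) = 0.1404 / 0.53540 = 0.2622.

Posterior probability ≈ 0.2622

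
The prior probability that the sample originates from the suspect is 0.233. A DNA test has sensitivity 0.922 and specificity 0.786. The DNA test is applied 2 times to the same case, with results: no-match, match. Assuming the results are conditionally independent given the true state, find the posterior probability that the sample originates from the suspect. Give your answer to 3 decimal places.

Posterior P(H) ≈ 0.115

Let H be the event that the sample originates from the suspect; start with P(H) = 0.233. P('match'|H) = 0.922, P('match'|¬H) = 0.214.
Update on result 1 ('no-match'): P(H) ← 0.078·0.2330 / (0.078·0.2330 + 0.786·0.7670) = 0.018174/0.62104 = 0.0293.
Update on result 2 ('match'): P(H) ← 0.922·0.0293 / (0.922·0.0293 + 0.214·0.9707) = 0.026981/0.23472 = 0.1150.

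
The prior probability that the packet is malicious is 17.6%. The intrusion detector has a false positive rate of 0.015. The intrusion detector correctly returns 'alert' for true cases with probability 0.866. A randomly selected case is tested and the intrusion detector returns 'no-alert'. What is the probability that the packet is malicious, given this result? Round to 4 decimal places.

P(H | E) ≈ 0.0282

Let H be the event that the packet is malicious. P(H) = 0.176, so P(¬H) = 0.824. With E the 'no-alert' result, P(E|H) = 0.134 and P(E|¬H) = 0.985.
P(E) = 0.134·0.176 + 0.985·0.824 = 0.023584 + 0.81164 = 0.83522.
By Bayes' theorem, P(H|E) = 0.023584 / 0.83522 = 0.0282.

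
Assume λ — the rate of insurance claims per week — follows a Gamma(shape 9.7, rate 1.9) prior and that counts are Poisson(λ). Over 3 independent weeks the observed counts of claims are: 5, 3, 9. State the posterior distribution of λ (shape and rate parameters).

The Poisson likelihood adds the total count to the shape and the number of exposure periods to the rate. Here ∑xᵢ = 17 and n = 3, so shape 9.7→26.7 and rate 1.9→4.9.

Posterior: Gamma(shape=26.7, rate=4.9)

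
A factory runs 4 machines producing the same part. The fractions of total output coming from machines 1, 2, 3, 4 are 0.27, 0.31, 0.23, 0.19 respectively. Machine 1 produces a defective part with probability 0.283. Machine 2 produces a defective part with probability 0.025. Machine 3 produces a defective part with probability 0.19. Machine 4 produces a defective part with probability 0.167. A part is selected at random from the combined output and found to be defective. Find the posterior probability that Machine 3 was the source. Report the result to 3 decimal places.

P(defective|M1) = 0.283; P(defective|M2) = 0.025; P(defective|M3) = 0.19; P(defective|M4) = 0.167.
Prior × likelihood for each source: 0.27·0.283=0.07641, 0.31·0.025=0.007750, 0.23·0.19=0.04370, 0.19·0.167=0.03173. Summing gives P(defective) = 0.15959.
P(Machine 3 | defective) = 0.04370 / 0.15959 = 0.274.

Posterior probability ≈ 0.274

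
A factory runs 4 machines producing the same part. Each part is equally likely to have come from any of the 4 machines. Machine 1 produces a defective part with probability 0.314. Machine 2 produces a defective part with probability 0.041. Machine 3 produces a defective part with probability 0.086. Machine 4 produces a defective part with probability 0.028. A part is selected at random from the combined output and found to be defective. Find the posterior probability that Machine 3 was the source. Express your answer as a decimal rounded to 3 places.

P(defective|M1) = 0.314; P(defective|M2) = 0.041; P(defective|M3) = 0.086; P(defective|M4) = 0.028.
Prior × likelihood for each source: 0.25·0.314=0.07850, 0.25·0.041=0.01025, 0.25·0.086=0.02150, 0.25·0.028=0.007000. Summing gives P(defective) = 0.11725.
P(Machine 3 | defective) = 0.02150 / 0.11725 = 0.183.

Posterior probability ≈ 0.183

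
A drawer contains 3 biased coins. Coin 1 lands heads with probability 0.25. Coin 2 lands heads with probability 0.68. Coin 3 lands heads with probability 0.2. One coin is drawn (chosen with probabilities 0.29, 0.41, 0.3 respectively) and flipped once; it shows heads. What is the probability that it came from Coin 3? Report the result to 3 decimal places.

P(heads|C1) = 0.25; P(heads|C2) = 0.68; P(heads|C3) = 0.2.
Prior × likelihood for each source: 0.29·0.25=0.07250, 0.41·0.68=0.2788, 0.3·0.2=0.06000. Summing gives P(heads) = 0.41130.
P(Coin 3 | heads) = 0.06000 / 0.41130 = 0.146.

Posterior probability ≈ 0.146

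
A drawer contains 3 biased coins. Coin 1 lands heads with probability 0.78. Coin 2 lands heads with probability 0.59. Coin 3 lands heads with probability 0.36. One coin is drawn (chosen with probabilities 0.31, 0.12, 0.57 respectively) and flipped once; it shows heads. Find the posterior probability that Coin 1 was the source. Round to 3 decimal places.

P(heads|C1) = 0.78; P(heads|C2) = 0.59; P(heads|C3) = 0.36.
Prior × likelihood for each source: 0.31·0.78=0.2418, 0.12·0.59=0.07080, 0.57·0.36=0.2052. Summing gives P(heads) = 0.51780.
P(Coin 1 | heads) = 0.2418 / 0.51780 = 0.467.

Posterior probability ≈ 0.467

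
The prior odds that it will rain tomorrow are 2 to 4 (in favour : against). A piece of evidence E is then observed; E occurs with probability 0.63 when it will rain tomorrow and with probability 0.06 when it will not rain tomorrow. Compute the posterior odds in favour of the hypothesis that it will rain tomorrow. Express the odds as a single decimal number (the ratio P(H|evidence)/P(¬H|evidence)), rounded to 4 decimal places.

Posterior odds ≈ 5.2500

Prior odds = 2/4 = 0.50000. In log-odds, ln(0.50000) = -0.69315.
Add log likelihood ratio: ln(10.500) = 2.3514.
Posterior log-odds = 1.6582, so posterior odds = exp(1.6582) = 5.2500.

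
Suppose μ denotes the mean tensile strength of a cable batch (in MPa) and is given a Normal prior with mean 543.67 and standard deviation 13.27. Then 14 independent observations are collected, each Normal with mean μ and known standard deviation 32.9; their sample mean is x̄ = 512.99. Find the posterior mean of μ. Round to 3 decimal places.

Posterior mean ≈ 522.350

With known σ, the Normal prior is conjugate. Weight on the data is w = (n/σ²)/(n/σ² + 1/τ₀²) = 0.0129341/(0.0129341+0.00567882) = 0.69490.
Posterior mean = w·x̄ + (1−w)·μ₀ = 0.69490·512.99 + 0.30510·543.67 = 522.350.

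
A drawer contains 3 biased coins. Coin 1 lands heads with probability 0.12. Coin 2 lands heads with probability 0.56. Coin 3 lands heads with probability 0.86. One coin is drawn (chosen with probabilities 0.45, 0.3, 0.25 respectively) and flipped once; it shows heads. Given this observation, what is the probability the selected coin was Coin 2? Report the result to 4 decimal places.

Tabulate prior·likelihood by source: [1] prior 0.45, lik 0.12, product 0.05400; [2] prior 0.3, lik 0.56, product 0.1680; [3] prior 0.25, lik 0.86, product 0.2150.
Normalizing constant = 0.43700; the posterior for Coin 2 is its product over the sum, 0.1680/0.43700 = 0.3844.

Posterior probability ≈ 0.3844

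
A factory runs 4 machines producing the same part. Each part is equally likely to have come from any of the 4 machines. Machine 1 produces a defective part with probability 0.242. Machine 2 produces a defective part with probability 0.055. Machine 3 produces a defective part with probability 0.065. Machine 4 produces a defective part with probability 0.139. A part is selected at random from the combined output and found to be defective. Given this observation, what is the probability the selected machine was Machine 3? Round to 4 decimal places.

P(defective|M1) = 0.242; P(defective|M2) = 0.055; P(defective|M3) = 0.065; P(defective|M4) = 0.139.
Prior × likelihood for each source: 0.25·0.242=0.06050, 0.25·0.055=0.01375, 0.25·0.065=0.01625, 0.25·0.139=0.03475. Summing gives P(defective) = 0.12525.
P(Machine 3 | defective) = 0.01625 / 0.12525 = 0.1297.

Posterior probability ≈ 0.1297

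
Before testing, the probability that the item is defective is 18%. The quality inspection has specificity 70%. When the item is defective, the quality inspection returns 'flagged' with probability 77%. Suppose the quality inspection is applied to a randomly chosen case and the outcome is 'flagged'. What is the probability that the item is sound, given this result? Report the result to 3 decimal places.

Write H for 'the item is defective'. Prior odds H:¬H = 0.18/0.82 = 0.21951. For the 'flagged' outcome, the likelihood ratio is 0.77/0.3 = 2.5667.
Posterior odds = 0.21951 × 2.5667 = 0.56341, so P(H|E) = 0.56341/(1+0.56341) = 0.360. Then P(¬H|E) = 1 − 0.360 = 0.640.

P(¬H | E) ≈ 0.640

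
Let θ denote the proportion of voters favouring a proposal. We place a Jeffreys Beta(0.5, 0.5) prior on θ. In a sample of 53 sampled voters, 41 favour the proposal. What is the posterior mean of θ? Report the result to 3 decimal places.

Observing 41 successes and 12 failures updates Beta(0.5, 0.5) by adding the success and failure counts to the two shape parameters: α = 0.5+41 = 41.5, β = 0.5+12 = 12.5.
Posterior mean = α/(α+β) = 41.5/54 = 0.769.

Posterior mean ≈ 0.769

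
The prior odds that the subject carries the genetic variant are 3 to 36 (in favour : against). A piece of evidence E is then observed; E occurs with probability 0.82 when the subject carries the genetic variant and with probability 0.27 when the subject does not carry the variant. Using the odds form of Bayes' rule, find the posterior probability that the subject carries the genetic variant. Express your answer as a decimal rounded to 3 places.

Prior odds = 3/36 = 0.083333. In log-odds, ln(0.083333) = -2.4849.
Add log likelihood ratio: ln(3.0370) = 1.1109.
Posterior log-odds = -1.3740, so posterior odds = exp(-1.3740) = 0.25309. Converting, P(H|E) = 0.25309/1.2531 = 0.202.

Posterior probability ≈ 0.202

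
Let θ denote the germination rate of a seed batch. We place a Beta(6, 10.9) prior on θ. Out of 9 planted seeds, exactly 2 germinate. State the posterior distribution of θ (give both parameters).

Posterior: Beta(8, 17.9)

Observing 2 successes and 7 failures updates Beta(6, 10.9) by adding the success and failure counts to the two shape parameters: α = 6+2 = 8, β = 10.9+7 = 17.9.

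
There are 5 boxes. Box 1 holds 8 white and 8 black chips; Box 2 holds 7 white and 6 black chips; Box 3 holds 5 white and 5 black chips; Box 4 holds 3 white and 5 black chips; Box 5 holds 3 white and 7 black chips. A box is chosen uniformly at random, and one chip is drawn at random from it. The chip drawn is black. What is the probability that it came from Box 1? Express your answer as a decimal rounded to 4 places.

Posterior probability ≈ 0.1794

Tabulate prior·likelihood by source: [1] prior 0.2, lik 0.5, product 0.1000; [2] prior 0.2, lik 0.4615, product 0.09231; [3] prior 0.2, lik 0.5, product 0.1000; [4] prior 0.2, lik 0.625, product 0.1250; [5] prior 0.2, lik 0.7, product 0.1400.
Normalizing constant = 0.55731; the posterior for Box 1 is its product over the sum, 0.1000/0.55731 = 0.1794.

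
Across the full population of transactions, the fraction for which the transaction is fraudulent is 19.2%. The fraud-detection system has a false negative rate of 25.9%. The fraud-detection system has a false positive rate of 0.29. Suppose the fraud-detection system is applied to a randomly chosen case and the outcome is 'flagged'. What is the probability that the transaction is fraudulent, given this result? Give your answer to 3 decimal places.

Let H be the event that the transaction is fraudulent. P(H) = 0.192, so P(¬H) = 0.808. With E the 'flagged' result, P(E|H) = 0.741 and P(E|¬H) = 0.29.
P(E) = 0.741·0.192 + 0.29·0.808 = 0.14227 + 0.23432 = 0.37659.
By Bayes' theorem, P(H|E) = 0.14227 / 0.37659 = 0.378.

P(H | E) ≈ 0.378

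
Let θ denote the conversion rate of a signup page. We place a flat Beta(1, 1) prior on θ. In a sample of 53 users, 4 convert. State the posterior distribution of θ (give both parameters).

The binomial likelihood is conjugate to the Beta prior: with 4 successes and 49 failures, the posterior is Beta(1+4, 1+49) = Beta(5, 50).

Posterior: Beta(5, 50)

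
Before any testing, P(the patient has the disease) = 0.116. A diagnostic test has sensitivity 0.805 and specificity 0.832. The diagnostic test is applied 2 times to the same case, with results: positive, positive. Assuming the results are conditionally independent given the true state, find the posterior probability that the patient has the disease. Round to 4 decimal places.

Let H be the event that the patient has the disease; start with P(H) = 0.116. P('positive'|H) = 0.805, P('positive'|¬H) = 0.168.
Update on result 1 ('positive'): P(H) ← 0.805·0.1160 / (0.805·0.1160 + 0.168·0.8840) = 0.093380/0.24189 = 0.3860.
Update on result 2 ('positive'): P(H) ← 0.805·0.3860 / (0.805·0.3860 + 0.168·0.6140) = 0.31076/0.41391 = 0.7508.

Posterior P(H) ≈ 0.7508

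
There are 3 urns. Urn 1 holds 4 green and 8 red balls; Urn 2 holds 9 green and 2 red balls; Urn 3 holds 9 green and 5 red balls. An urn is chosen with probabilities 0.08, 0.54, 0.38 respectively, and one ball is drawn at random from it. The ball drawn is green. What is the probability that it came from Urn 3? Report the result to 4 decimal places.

P(green|Urn 1) = 0.3333; P(green|Urn 2) = 0.8182; P(green|Urn 3) = 0.6429.
Prior × likelihood for each source: 0.08·0.3333=0.02667, 0.54·0.8182=0.4418, 0.38·0.6429=0.2443. Summing gives P(green) = 0.71277.
P(Urn 3 | green) = 0.2443 / 0.71277 = 0.3427.

Posterior probability ≈ 0.3427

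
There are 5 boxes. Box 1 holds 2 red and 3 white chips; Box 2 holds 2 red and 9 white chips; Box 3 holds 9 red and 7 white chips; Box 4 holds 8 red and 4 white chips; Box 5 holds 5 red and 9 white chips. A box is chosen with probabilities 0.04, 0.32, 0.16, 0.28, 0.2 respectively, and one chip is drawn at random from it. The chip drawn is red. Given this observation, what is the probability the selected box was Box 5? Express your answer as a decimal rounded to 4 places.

P(red|Box 1) = 0.4; P(red|Box 2) = 0.1818; P(red|Box 3) = 0.5625; P(red|Box 4) = 0.6667; P(red|Box 5) = 0.3571.
Prior × likelihood for each source: 0.04·0.4=0.01600, 0.32·0.1818=0.05818, 0.16·0.5625=0.09000, 0.28·0.6667=0.1867, 0.2·0.3571=0.07143. Summing gives P(red) = 0.42228.
P(Box 5 | red) = 0.07143 / 0.42228 = 0.1692.

Posterior probability ≈ 0.1692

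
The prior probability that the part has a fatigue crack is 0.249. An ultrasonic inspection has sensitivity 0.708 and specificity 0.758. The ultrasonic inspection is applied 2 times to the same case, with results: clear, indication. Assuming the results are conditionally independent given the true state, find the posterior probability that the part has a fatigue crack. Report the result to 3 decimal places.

Let H be the event that the part has a fatigue crack; start with P(H) = 0.249. P('indication'|H) = 0.708, P('indication'|¬H) = 0.242.
Update on result 1 ('clear'): P(H) ← 0.292·0.2490 / (0.292·0.2490 + 0.758·0.7510) = 0.072708/0.64197 = 0.1133.
Update on result 2 ('indication'): P(H) ← 0.708·0.1133 / (0.708·0.1133 + 0.242·0.8867) = 0.080187/0.29478 = 0.2720.

Posterior P(H) ≈ 0.272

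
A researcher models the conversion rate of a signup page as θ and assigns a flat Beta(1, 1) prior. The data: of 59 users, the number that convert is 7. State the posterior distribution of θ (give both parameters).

Observing 7 successes and 52 failures updates Beta(1, 1) by adding the success and failure counts to the two shape parameters: α = 1+7 = 8, β = 1+52 = 53.

Posterior: Beta(8, 53)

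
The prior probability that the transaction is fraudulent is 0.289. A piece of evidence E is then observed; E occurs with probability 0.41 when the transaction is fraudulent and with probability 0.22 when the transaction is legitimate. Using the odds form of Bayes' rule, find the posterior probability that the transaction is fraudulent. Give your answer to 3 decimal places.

Prior odds = 0.289/(1−0.289) = 0.40647.
Likelihood ratio for E = 0.41/0.22 = 1.8636.
Posterior odds = prior odds × LR = 0.75751.
Posterior probability = odds/(1+odds) = 0.75751/1.7575 = 0.431.

Posterior probability ≈ 0.431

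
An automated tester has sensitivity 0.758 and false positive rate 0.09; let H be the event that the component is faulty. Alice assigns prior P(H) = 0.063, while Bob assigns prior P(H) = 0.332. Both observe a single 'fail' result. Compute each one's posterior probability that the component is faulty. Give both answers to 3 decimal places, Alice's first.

Alice: 0.362; Bob: 0.807

P('+'|H) = 0.758, P('+'|¬H) = 0.09.
Alice: numerator 0.758·0.063 = 0.047754; evidence = 0.047754+0.09·0.937 = 0.13208; posterior = 0.362.
Bob: numerator 0.758·0.332 = 0.25166; evidence = 0.25166+0.09·0.668 = 0.31178; posterior = 0.807.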